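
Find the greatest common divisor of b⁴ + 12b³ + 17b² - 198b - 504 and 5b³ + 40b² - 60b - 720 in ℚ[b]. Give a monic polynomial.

Repeated division with remainder:
  b⁴ + 12b³ + 17b² - 198b - 504 = ((1/5)b + 4/5)(5b³ + 40b² - 60b - 720) + (-3b² - 6b + 72)
  5b³ + 40b² - 60b - 720 = (-(5/3)b - 10)(-3b² - 6b + 72) + (0)
Last nonzero remainder: -3b² - 6b + 72. Dividing through by -3 gives the monic gcd b² + 2b - 24.

b² + 2b - 24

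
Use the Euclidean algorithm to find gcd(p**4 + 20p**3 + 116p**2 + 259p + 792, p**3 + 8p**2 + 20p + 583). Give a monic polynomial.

Apply the Euclidean algorithm:
  p**4 + 20p**3 + 116p**2 + 259p + 792 = (p + 12)(p**3 + 8p**2 + 20p + 583) + (-564p - 6204)
  p**3 + 8p**2 + 20p + 583 = (-(1/564)p**2 + (1/188)p - 53/564)(-564p - 6204) + (0)
Last nonzero remainder: -564p - 6204. Dividing through by -564 gives the monic gcd p + 11.

p + 11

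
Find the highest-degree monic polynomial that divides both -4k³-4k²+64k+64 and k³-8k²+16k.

Repeated division with remainder:
  -4k³-4k²+64k+64 = (-4)(k³-8k²+16k) + (-36k²+128k+64)
  k³-8k²+16k = (-(1/36)k+10/81)(-36k²+128k+64) + ((160/81)k-640/81)
  -36k²+128k+64 = (-(729/40)k-81/10)((160/81)k-640/81) + (0)
Last nonzero remainder: (160/81)k-640/81. Dividing through by 160/81 gives the monic gcd k-4.

k-4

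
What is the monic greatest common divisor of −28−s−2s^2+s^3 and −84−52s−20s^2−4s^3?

Euclidean algorithm in ℚ[s]:
  s^3−2s^2−s−28 = (−1/4)(−4s^3−20s^2−52s−84) + (−7s^2−14s−49)
  −4s^3−20s^2−52s−84 = ((4/7)s+12/7)(−7s^2−14s−49) + (0)
Last nonzero remainder: −7s^2−14s−49. Dividing through by −7 gives the monic gcd s^2+2s+7.

7+2s+s^2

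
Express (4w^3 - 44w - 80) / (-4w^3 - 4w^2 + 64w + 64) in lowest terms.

(-w^2 - 4w - 5)/(w^2 + 5w + 4)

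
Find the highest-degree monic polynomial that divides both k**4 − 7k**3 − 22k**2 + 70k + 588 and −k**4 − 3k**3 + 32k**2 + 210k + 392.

Repeated division with remainder:
  k**4 − 7k**3 − 22k**2 + 70k + 588 = (−1)(−k**4 − 3k**3 + 32k**2 + 210k + 392) + (−10k**3 + 10k**2 + 280k + 980)
  −k**4 − 3k**3 + 32k**2 + 210k + 392 = ((1/10)k + 2/5)(−10k**3 + 10k**2 + 280k + 980) + (0)
Last nonzero remainder: −10k**3 + 10k**2 + 280k + 980. Dividing through by −10 gives the monic gcd k**3 − k**2 − 28k − 98.

k**3 − k**2 − 28k − 98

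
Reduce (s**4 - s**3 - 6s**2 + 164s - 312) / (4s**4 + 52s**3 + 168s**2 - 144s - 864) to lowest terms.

(s**2 - 5s + 26)/(4s**2 + 36s + 72)

Repeated division with remainder:
  s**4 - s**3 - 6s**2 + 164s - 312 = (1/4)(4s**4 + 52s**3 + 168s**2 - 144s - 864) + (-14s**3 - 48s**2 + 200s - 96)
  4s**4 + 52s**3 + 168s**2 - 144s - 864 = (-(2/7)s - 134/49)(-14s**3 - 48s**2 + 200s - 96) + ((4600/49)s**2 + (18400/49)s - 55200/49)
  -14s**3 - 48s**2 + 200s - 96 = (-(343/2300)s + 49/575)((4600/49)s**2 + (18400/49)s - 55200/49) + (0)
Last nonzero remainder: (4600/49)s**2 + (18400/49)s - 55200/49. Dividing through by 4600/49 gives the monic gcd s**2 + 4s - 12.
Cancel s**2 + 4s - 12 from numerator and denominator to get the reduced form.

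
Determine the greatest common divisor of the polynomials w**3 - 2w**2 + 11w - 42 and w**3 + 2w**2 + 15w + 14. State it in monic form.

w**2 + w + 14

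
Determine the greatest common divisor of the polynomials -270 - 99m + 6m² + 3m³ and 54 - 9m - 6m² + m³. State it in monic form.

-18 - 3m + m²

By polynomial division,
  3m³ + 6m² - 99m - 270 = (3)(m³ - 6m² - 9m + 54) + (24m² - 72m - 432)
  m³ - 6m² - 9m + 54 = ((1/24)m - 1/8)(24m² - 72m - 432) + (0)
Last nonzero remainder: 24m² - 72m - 432. Dividing through by 24 gives the monic gcd m² - 3m - 18.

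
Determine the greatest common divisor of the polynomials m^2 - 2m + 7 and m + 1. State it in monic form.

By polynomial division,
  m^2 - 2m + 7 = (m - 3)(m + 1) + (10)
  m + 1 = ((1/10)m + 1/10)(10) + (0)
The last nonzero remainder is the constant 10, so the polynomials are coprime and gcd = 1.

1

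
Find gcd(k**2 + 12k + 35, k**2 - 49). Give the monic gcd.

k + 7

Euclidean algorithm in ℚ[k]:
  k**2 + 12k + 35 = (k**2 - 49) + (12k + 84)
  k**2 - 49 = ((1/12)k - 7/12)(12k + 84) + (0)
Last nonzero remainder: 12k + 84. Dividing through by 12 gives the monic gcd k + 7.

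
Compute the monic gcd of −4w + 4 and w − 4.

1

By polynomial division,
  −4w + 4 = (−4)(w − 4) + (−12)
  w − 4 = (−(1/12)w + 1/3)(−12) + (0)
The last nonzero remainder is the constant −12, so the polynomials are coprime and gcd = 1.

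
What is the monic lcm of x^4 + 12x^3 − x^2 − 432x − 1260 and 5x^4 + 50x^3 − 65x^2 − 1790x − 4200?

Apply the Euclidean algorithm:
  x^4 + 12x^3 − x^2 − 432x − 1260 = (1/5)(5x^4 + 50x^3 − 65x^2 − 1790x − 4200) + (2x^3 + 12x^2 − 74x − 420)
  5x^4 + 50x^3 − 65x^2 − 1790x − 4200 = ((5/2)x + 10)(2x^3 + 12x^2 − 74x − 420) + (0)
Last nonzero remainder: 2x^3 + 12x^2 − 74x − 420. Dividing through by 2 gives the monic gcd x^3 + 6x^2 − 37x − 210.
Then lcm(f, g) = f·g / gcd(f, g); expanding and making the result monic gives the answer.

x^5 + 16x^4 + 47x^3 − 436x^2 − 2988x − 5040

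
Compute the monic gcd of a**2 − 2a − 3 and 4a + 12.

Euclidean algorithm in ℚ[a]:
  a**2 − 2a − 3 = ((1/4)a − 5/4)(4a + 12) + (12)
  4a + 12 = ((1/3)a + 1)(12) + (0)
The last nonzero remainder is the constant 12, so the polynomials are coprime and gcd = 1.

1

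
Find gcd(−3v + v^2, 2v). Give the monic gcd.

v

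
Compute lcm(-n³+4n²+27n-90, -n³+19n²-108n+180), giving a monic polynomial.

Repeated division with remainder:
  -n³+4n²+27n-90 = (-n³+19n²-108n+180) + (-15n²+135n-270)
  -n³+19n²-108n+180 = ((1/15)n-2/3)(-15n²+135n-270) + (0)
Last nonzero remainder: -15n²+135n-270. Dividing through by -15 gives the monic gcd n²-9n+18.
Then lcm(f, g) = f·g / gcd(f, g); expanding and making the result monic gives the answer.

n⁴-14n³+13n²+360n-900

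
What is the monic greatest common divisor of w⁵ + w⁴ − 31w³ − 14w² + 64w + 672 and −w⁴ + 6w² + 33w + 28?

w³ − w² − 5w − 28

Repeated division with remainder:
  w⁵ + w⁴ − 31w³ − 14w² + 64w + 672 = (−w − 1)(−w⁴ + 6w² + 33w + 28) + (−25w³ + 25w² + 125w + 700)
  −w⁴ + 6w² + 33w + 28 = ((1/25)w + 1/25)(−25w³ + 25w² + 125w + 700) + (0)
Last nonzero remainder: −25w³ + 25w² + 125w + 700. Dividing through by −25 gives the monic gcd w³ − w² − 5w − 28.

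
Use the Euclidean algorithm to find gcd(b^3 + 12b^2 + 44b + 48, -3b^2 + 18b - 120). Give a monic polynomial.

Repeated division with remainder:
  b^3 + 12b^2 + 44b + 48 = (-(1/3)b - 6)(-3b^2 + 18b - 120) + (112b - 672)
  -3b^2 + 18b - 120 = (-(3/112)b)(112b - 672) + (-120)
  112b - 672 = (-(14/15)b + 28/5)(-120) + (0)
The last nonzero remainder is the constant -120, so the polynomials are coprime and gcd = 1.

1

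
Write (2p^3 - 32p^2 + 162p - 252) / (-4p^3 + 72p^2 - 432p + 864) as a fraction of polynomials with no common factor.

By polynomial division,
  2p^3 - 32p^2 + 162p - 252 = (-1/2)(-4p^3 + 72p^2 - 432p + 864) + (4p^2 - 54p + 180)
  -4p^3 + 72p^2 - 432p + 864 = (-p + 9/2)(4p^2 - 54p + 180) + (-9p + 54)
  4p^2 - 54p + 180 = (-(4/9)p + 10/3)(-9p + 54) + (0)
Last nonzero remainder: -9p + 54. Dividing through by -9 gives the monic gcd p - 6.
Cancel p - 6 from numerator and denominator to get the reduced form.

(-p^2 + 10p - 21)/(2p^2 - 24p + 72)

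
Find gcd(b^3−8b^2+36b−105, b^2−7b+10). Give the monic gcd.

b−5

By polynomial division,
  b^3−8b^2+36b−105 = (b−1)(b^2−7b+10) + (19b−95)
  b^2−7b+10 = ((1/19)b−2/19)(19b−95) + (0)
Last nonzero remainder: 19b−95. Dividing through by 19 gives the monic gcd b−5.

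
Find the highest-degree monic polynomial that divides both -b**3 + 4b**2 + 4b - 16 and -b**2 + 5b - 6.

By polynomial division,
  -b**3 + 4b**2 + 4b - 16 = (b + 1)(-b**2 + 5b - 6) + (5b - 10)
  -b**2 + 5b - 6 = (-(1/5)b + 3/5)(5b - 10) + (0)
Last nonzero remainder: 5b - 10. Dividing through by 5 gives the monic gcd b - 2.

b - 2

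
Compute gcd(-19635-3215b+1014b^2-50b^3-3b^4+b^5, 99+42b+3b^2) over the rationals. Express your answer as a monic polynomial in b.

By polynomial division,
  b^5-3b^4-50b^3+1014b^2-3215b-19635 = ((1/3)b^3-(17/3)b^2+(155/3)b-595/3)(3b^2+42b+99) + (0)
Last nonzero remainder: 3b^2+42b+99. Dividing through by 3 gives the monic gcd b^2+14b+33.

33+14b+b^2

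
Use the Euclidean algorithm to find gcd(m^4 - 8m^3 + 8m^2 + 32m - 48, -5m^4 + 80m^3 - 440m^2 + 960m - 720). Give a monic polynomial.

m^3 - 10m^2 + 28m - 24

By polynomial division,
  m^4 - 8m^3 + 8m^2 + 32m - 48 = (-1/5)(-5m^4 + 80m^3 - 440m^2 + 960m - 720) + (8m^3 - 80m^2 + 224m - 192)
  -5m^4 + 80m^3 - 440m^2 + 960m - 720 = (-(5/8)m + 15/4)(8m^3 - 80m^2 + 224m - 192) + (0)
Last nonzero remainder: 8m^3 - 80m^2 + 224m - 192. Dividing through by 8 gives the monic gcd m^3 - 10m^2 + 28m - 24.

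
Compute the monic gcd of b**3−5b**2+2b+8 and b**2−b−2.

Euclidean algorithm in ℚ[b]:
  b**3−5b**2+2b+8 = (b−4)(b**2−b−2) + (0)
The last nonzero remainder b**2−b−2 is already monic.

b**2−b−2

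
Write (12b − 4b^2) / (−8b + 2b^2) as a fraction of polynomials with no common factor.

(6 − 2b)/(−4 + b)

Euclidean algorithm in ℚ[b]:
  −4b^2 + 12b = (−2)(2b^2 − 8b) + (−4b)
  2b^2 − 8b = (−(1/2)b + 2)(−4b) + (0)
Last nonzero remainder: −4b. Dividing through by −4 gives the monic gcd b.
Cancel b from numerator and denominator to get the reduced form.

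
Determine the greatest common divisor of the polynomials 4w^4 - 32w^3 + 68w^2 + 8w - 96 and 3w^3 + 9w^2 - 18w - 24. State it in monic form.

Repeated division with remainder:
  4w^4 - 32w^3 + 68w^2 + 8w - 96 = ((4/3)w - 44/3)(3w^3 + 9w^2 - 18w - 24) + (224w^2 - 224w - 448)
  3w^3 + 9w^2 - 18w - 24 = ((3/224)w + 3/56)(224w^2 - 224w - 448) + (0)
Last nonzero remainder: 224w^2 - 224w - 448. Dividing through by 224 gives the monic gcd w^2 - w - 2.

w^2 - w - 2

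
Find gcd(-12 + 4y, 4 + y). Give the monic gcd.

Euclidean algorithm in ℚ[y]:
  4y - 12 = (4)(y + 4) + (-28)
  y + 4 = (-(1/28)y - 1/7)(-28) + (0)
The last nonzero remainder is the constant -28, so the polynomials are coprime and gcd = 1.

1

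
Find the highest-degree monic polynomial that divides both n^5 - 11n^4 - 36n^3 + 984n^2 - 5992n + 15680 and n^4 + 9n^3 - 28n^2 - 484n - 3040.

n^2 + 2n - 80

Repeated division with remainder:
  n^5 - 11n^4 - 36n^3 + 984n^2 - 5992n + 15680 = (n - 20)(n^4 + 9n^3 - 28n^2 - 484n - 3040) + (172n^3 + 908n^2 - 12632n - 45120)
  n^4 + 9n^3 - 28n^2 - 484n - 3040 = ((1/172)n + 40/1849)(172n^3 + 908n^2 - 12632n - 45120) + ((47702/1849)n^2 + (95404/1849)n - 3816160/1849)
  172n^3 + 908n^2 - 12632n - 45120 = ((159014/23851)n + 521418/23851)((47702/1849)n^2 + (95404/1849)n - 3816160/1849) + (0)
Last nonzero remainder: (47702/1849)n^2 + (95404/1849)n - 3816160/1849. Dividing through by 47702/1849 gives the monic gcd n^2 + 2n - 80.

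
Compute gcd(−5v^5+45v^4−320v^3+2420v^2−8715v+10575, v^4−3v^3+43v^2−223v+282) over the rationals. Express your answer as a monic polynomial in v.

Apply the Euclidean algorithm:
  −5v^5+45v^4−320v^3+2420v^2−8715v+10575 = (−5v+30)(v^4−3v^3+43v^2−223v+282) + (−15v^3+15v^2−615v+2115)
  v^4−3v^3+43v^2−223v+282 = (−(1/15)v+2/15)(−15v^3+15v^2−615v+2115) + (0)
Last nonzero remainder: −15v^3+15v^2−615v+2115. Dividing through by −15 gives the monic gcd v^3−v^2+41v−141.

v^3−v^2+41v−141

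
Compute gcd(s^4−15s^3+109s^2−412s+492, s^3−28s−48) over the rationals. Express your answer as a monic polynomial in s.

Euclidean algorithm in ℚ[s]:
  s^4−15s^3+109s^2−412s+492 = (s−15)(s^3−28s−48) + (137s^2−784s−228)
  s^3−28s−48 = ((1/137)s+784/18769)(137s^2−784s−228) + ((120360/18769)s−722160/18769)
  137s^2−784s−228 = ((2571353/120360)s+356611/60180)((120360/18769)s−722160/18769) + (0)
Last nonzero remainder: (120360/18769)s−722160/18769. Dividing through by 120360/18769 gives the monic gcd s−6.

s−6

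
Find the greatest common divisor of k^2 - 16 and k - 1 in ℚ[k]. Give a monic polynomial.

Euclidean algorithm in ℚ[k]:
  k^2 - 16 = (k + 1)(k - 1) + (-15)
  k - 1 = (-(1/15)k + 1/15)(-15) + (0)
The last nonzero remainder is the constant -15, so the polynomials are coprime and gcd = 1.

1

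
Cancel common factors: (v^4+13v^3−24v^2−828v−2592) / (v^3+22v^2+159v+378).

Apply the Euclidean algorithm:
  v^4+13v^3−24v^2−828v−2592 = (v−9)(v^3+22v^2+159v+378) + (15v^2+225v+810)
  v^3+22v^2+159v+378 = ((1/15)v+7/15)(15v^2+225v+810) + (0)
Last nonzero remainder: 15v^2+225v+810. Dividing through by 15 gives the monic gcd v^2+15v+54.
Cancel v^2+15v+54 from numerator and denominator to get the reduced form.

(v^2−2v−48)/(v+7)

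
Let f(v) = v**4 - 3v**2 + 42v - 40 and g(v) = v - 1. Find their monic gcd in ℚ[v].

v - 1

Euclidean algorithm in ℚ[v]:
  v**4 - 3v**2 + 42v - 40 = (v**3 + v**2 - 2v + 40)(v - 1) + (0)
The last nonzero remainder v - 1 is already monic.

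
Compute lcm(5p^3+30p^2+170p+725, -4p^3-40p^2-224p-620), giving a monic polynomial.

p^5+11p^4+95p^3+501p^2+1779p+4495

Euclidean algorithm in ℚ[p]:
  5p^3+30p^2+170p+725 = (-5/4)(-4p^3-40p^2-224p-620) + (-20p^2-110p-50)
  -4p^3-40p^2-224p-620 = ((1/5)p+9/10)(-20p^2-110p-50) + (-115p-575)
  -20p^2-110p-50 = ((4/23)p+2/23)(-115p-575) + (0)
Last nonzero remainder: -115p-575. Dividing through by -115 gives the monic gcd p+5.
Then lcm(f, g) = f·g / gcd(f, g); expanding and making the result monic gives the answer.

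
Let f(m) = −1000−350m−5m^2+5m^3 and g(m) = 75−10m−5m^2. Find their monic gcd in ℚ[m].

By polynomial division,
  5m^3−5m^2−350m−1000 = (−m+3)(−5m^2−10m+75) + (−245m−1225)
  −5m^2−10m+75 = ((1/49)m−3/49)(−245m−1225) + (0)
Last nonzero remainder: −245m−1225. Dividing through by −245 gives the monic gcd m+5.

5+m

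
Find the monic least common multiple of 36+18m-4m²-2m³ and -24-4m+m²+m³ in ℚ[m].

-144-144m-38m²+7m³+6m⁴+m⁵

Apply the Euclidean algorithm:
  -2m³-4m²+18m+36 = (-2)(m³+m²-4m-24) + (-2m²+10m-12)
  m³+m²-4m-24 = (-(1/2)m-3)(-2m²+10m-12) + (20m-60)
  -2m²+10m-12 = (-(1/10)m+1/5)(20m-60) + (0)
Last nonzero remainder: 20m-60. Dividing through by 20 gives the monic gcd m-3.
Then lcm(f, g) = f·g / gcd(f, g); expanding and making the result monic gives the answer.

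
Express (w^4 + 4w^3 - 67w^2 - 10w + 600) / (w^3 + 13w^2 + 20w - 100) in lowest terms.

By polynomial division,
  w^4 + 4w^3 - 67w^2 - 10w + 600 = (w - 9)(w^3 + 13w^2 + 20w - 100) + (30w^2 + 270w - 300)
  w^3 + 13w^2 + 20w - 100 = ((1/30)w + 2/15)(30w^2 + 270w - 300) + (-6w - 60)
  30w^2 + 270w - 300 = (-5w + 5)(-6w - 60) + (0)
Last nonzero remainder: -6w - 60. Dividing through by -6 gives the monic gcd w + 10.
Cancel w + 10 from numerator and denominator to get the reduced form.

(w^3 - 6w^2 - 7w + 60)/(w^2 + 3w - 10)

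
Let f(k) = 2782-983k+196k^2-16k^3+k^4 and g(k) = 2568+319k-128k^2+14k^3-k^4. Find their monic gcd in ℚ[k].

Apply the Euclidean algorithm:
  k^4-16k^3+196k^2-983k+2782 = (-1)(-k^4+14k^3-128k^2+319k+2568) + (-2k^3+68k^2-664k+5350)
  -k^4+14k^3-128k^2+319k+2568 = ((1/2)k+10)(-2k^3+68k^2-664k+5350) + (-476k^2+4284k-50932)
  -2k^3+68k^2-664k+5350 = ((1/238)k-25/238)(-476k^2+4284k-50932) + (0)
Last nonzero remainder: -476k^2+4284k-50932. Dividing through by -476 gives the monic gcd k^2-9k+107.

107-9k+k^2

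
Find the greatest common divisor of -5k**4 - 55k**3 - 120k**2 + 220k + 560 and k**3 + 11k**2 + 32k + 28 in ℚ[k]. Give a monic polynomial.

k**2 + 9k + 14

Euclidean algorithm in ℚ[k]:
  -5k**4 - 55k**3 - 120k**2 + 220k + 560 = (-5k)(k**3 + 11k**2 + 32k + 28) + (40k**2 + 360k + 560)
  k**3 + 11k**2 + 32k + 28 = ((1/40)k + 1/20)(40k**2 + 360k + 560) + (0)
Last nonzero remainder: 40k**2 + 360k + 560. Dividing through by 40 gives the monic gcd k**2 + 9k + 14.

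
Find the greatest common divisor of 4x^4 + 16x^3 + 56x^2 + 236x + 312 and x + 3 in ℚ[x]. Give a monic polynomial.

Repeated division with remainder:
  4x^4 + 16x^3 + 56x^2 + 236x + 312 = (4x^3 + 4x^2 + 44x + 104)(x + 3) + (0)
The last nonzero remainder x + 3 is already monic.

x + 3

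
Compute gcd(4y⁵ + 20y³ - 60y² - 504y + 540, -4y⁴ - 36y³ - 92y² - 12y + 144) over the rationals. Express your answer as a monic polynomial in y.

y² + 2y - 3

By polynomial division,
  4y⁵ + 20y³ - 60y² - 504y + 540 = (-y + 9)(-4y⁴ - 36y³ - 92y² - 12y + 144) + (252y³ + 756y² - 252y - 756)
  -4y⁴ - 36y³ - 92y² - 12y + 144 = (-(1/63)y - 2/21)(252y³ + 756y² - 252y - 756) + (-24y² - 48y + 72)
  252y³ + 756y² - 252y - 756 = (-(21/2)y - 21/2)(-24y² - 48y + 72) + (0)
Last nonzero remainder: -24y² - 48y + 72. Dividing through by -24 gives the monic gcd y² + 2y - 3.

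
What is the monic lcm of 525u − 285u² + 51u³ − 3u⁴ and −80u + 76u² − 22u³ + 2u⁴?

−1400u + 1810u² − 881u³ + 205u⁴ − 23u⁵ + u⁶

Repeated division with remainder:
  −3u⁴ + 51u³ − 285u² + 525u = (−3/2)(2u⁴ − 22u³ + 76u² − 80u) + (18u³ − 171u² + 405u)
  2u⁴ − 22u³ + 76u² − 80u = ((1/9)u − 1/6)(18u³ − 171u² + 405u) + ((5/2)u² − (25/2)u)
  18u³ − 171u² + 405u = ((36/5)u − 162/5)((5/2)u² − (25/2)u) + (0)
Last nonzero remainder: (5/2)u² − (25/2)u. Dividing through by 5/2 gives the monic gcd u² − 5u.
Then lcm(f, g) = f·g / gcd(f, g); expanding and making the result monic gives the answer.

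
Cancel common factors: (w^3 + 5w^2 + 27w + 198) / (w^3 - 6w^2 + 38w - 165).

By polynomial division,
  w^3 + 5w^2 + 27w + 198 = (w^3 - 6w^2 + 38w - 165) + (11w^2 - 11w + 363)
  w^3 - 6w^2 + 38w - 165 = ((1/11)w - 5/11)(11w^2 - 11w + 363) + (0)
Last nonzero remainder: 11w^2 - 11w + 363. Dividing through by 11 gives the monic gcd w^2 - w + 33.
Cancel w^2 - w + 33 from numerator and denominator to get the reduced form.

(w + 6)/(w - 5)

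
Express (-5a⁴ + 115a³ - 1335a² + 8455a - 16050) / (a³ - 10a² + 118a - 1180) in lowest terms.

(-5a³ + 65a² - 685a + 1605)/(a² + 118)

Repeated division with remainder:
  -5a⁴ + 115a³ - 1335a² + 8455a - 16050 = (-5a + 65)(a³ - 10a² + 118a - 1180) + (-95a² - 5115a + 60650)
  a³ - 10a² + 118a - 1180 = (-(1/95)a + 1213/1805)(-95a² - 5115a + 60650) + ((1513967/361)a - 15139670/361)
  -95a² - 5115a + 60650 = (-(34295/1513967)a - 2189465/1513967)((1513967/361)a - 15139670/361) + (0)
Last nonzero remainder: (1513967/361)a - 15139670/361. Dividing through by 1513967/361 gives the monic gcd a - 10.
Cancel a - 10 from numerator and denominator to get the reduced form.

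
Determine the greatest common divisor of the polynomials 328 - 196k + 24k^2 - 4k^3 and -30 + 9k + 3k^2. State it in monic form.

Euclidean algorithm in ℚ[k]:
  -4k^3 + 24k^2 - 196k + 328 = (-(4/3)k + 12)(3k^2 + 9k - 30) + (-344k + 688)
  3k^2 + 9k - 30 = (-(3/344)k - 15/344)(-344k + 688) + (0)
Last nonzero remainder: -344k + 688. Dividing through by -344 gives the monic gcd k - 2.

-2 + k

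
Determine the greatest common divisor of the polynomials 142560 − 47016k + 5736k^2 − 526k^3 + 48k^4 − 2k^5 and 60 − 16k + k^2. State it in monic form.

Apply the Euclidean algorithm:
  −2k^5 + 48k^4 − 526k^3 + 5736k^2 − 47016k + 142560 = (−2k^3 + 16k^2 − 150k + 2376)(k^2 − 16k + 60) + (0)
The last nonzero remainder k^2 − 16k + 60 is already monic.

60 − 16k + k^2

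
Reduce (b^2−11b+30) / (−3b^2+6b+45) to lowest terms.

(−b+6)/(3b+9)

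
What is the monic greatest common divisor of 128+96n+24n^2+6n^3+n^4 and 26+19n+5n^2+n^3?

2+n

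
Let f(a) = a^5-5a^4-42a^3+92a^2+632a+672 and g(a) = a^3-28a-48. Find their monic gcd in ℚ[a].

Apply the Euclidean algorithm:
  a^5-5a^4-42a^3+92a^2+632a+672 = (a^2-5a-14)(a^3-28a-48) + (0)
The last nonzero remainder a^3-28a-48 is already monic.

a^3-28a-48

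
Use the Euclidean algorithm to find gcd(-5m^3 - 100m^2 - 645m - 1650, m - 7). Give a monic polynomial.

By polynomial division,
  -5m^3 - 100m^2 - 645m - 1650 = (-5m^2 - 135m - 1590)(m - 7) + (-12780)
  m - 7 = (-(1/12780)m + 7/12780)(-12780) + (0)
The last nonzero remainder is the constant -12780, so the polynomials are coprime and gcd = 1.

1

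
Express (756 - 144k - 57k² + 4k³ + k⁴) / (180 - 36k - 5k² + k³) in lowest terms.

By polynomial division,
  k⁴ + 4k³ - 57k² - 144k + 756 = (k + 9)(k³ - 5k² - 36k + 180) + (24k² - 864)
  k³ - 5k² - 36k + 180 = ((1/24)k - 5/24)(24k² - 864) + (0)
Last nonzero remainder: 24k² - 864. Dividing through by 24 gives the monic gcd k² - 36.
Cancel k² - 36 from numerator and denominator to get the reduced form.

(-21 + 4k + k²)/(-5 + k)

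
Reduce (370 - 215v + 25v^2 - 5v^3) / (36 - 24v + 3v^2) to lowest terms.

(-185 + 15v - 5v^2)/(-18 + 3v)

Apply the Euclidean algorithm:
  -5v^3 + 25v^2 - 215v + 370 = (-(5/3)v - 5)(3v^2 - 24v + 36) + (-275v + 550)
  3v^2 - 24v + 36 = (-(3/275)v + 18/275)(-275v + 550) + (0)
Last nonzero remainder: -275v + 550. Dividing through by -275 gives the monic gcd v - 2.
Cancel v - 2 from numerator and denominator to get the reduced form.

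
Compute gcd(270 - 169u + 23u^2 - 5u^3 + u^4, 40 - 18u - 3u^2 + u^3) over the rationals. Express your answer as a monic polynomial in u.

10 - 7u + u^2

Apply the Euclidean algorithm:
  u^4 - 5u^3 + 23u^2 - 169u + 270 = (u - 2)(u^3 - 3u^2 - 18u + 40) + (35u^2 - 245u + 350)
  u^3 - 3u^2 - 18u + 40 = ((1/35)u + 4/35)(35u^2 - 245u + 350) + (0)
Last nonzero remainder: 35u^2 - 245u + 350. Dividing through by 35 gives the monic gcd u^2 - 7u + 10.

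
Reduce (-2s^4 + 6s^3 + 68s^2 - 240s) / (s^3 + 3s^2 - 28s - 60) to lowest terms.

(-2s^2 + 8s)/(s + 2)

Apply the Euclidean algorithm:
  -2s^4 + 6s^3 + 68s^2 - 240s = (-2s + 12)(s^3 + 3s^2 - 28s - 60) + (-24s^2 - 24s + 720)
  s^3 + 3s^2 - 28s - 60 = (-(1/24)s - 1/12)(-24s^2 - 24s + 720) + (0)
Last nonzero remainder: -24s^2 - 24s + 720. Dividing through by -24 gives the monic gcd s^2 + s - 30.
Cancel s^2 + s - 30 from numerator and denominator to get the reduced form.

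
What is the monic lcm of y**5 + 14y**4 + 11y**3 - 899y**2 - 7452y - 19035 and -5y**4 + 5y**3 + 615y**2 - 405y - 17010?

y**7 + 13y**6 - 45y**5 - 1498y**4 - 7015y**3 + 26175y**2 + 332019y + 799470

Repeated division with remainder:
  y**5 + 14y**4 + 11y**3 - 899y**2 - 7452y - 19035 = (-(1/5)y - 3)(-5y**4 + 5y**3 + 615y**2 - 405y - 17010) + (149y**3 + 865y**2 - 12069y - 70065)
  -5y**4 + 5y**3 + 615y**2 - 405y - 17010 = (-(5/149)y + 5070/22201)(149y**3 + 865y**2 - 12069y - 70065) + ((276660/22201)y**2 - 22409460/22201)
  149y**3 + 865y**2 - 12069y - 70065 = ((3307949/276660)y + 3840773/55332)((276660/22201)y**2 - 22409460/22201) + (0)
Last nonzero remainder: (276660/22201)y**2 - 22409460/22201. Dividing through by 276660/22201 gives the monic gcd y**2 - 81.
Then lcm(f, g) = f·g / gcd(f, g); expanding and making the result monic gives the answer.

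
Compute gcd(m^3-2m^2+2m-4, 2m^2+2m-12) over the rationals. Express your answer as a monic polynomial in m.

m-2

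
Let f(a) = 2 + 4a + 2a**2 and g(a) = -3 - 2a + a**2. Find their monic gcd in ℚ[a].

1 + a

Euclidean algorithm in ℚ[a]:
  2a**2 + 4a + 2 = (2)(a**2 - 2a - 3) + (8a + 8)
  a**2 - 2a - 3 = ((1/8)a - 3/8)(8a + 8) + (0)
Last nonzero remainder: 8a + 8. Dividing through by 8 gives the monic gcd a + 1.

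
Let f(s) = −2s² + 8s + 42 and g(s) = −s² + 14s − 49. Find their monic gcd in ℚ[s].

s − 7

Apply the Euclidean algorithm:
  −2s² + 8s + 42 = (2)(−s² + 14s − 49) + (−20s + 140)
  −s² + 14s − 49 = ((1/20)s − 7/20)(−20s + 140) + (0)
Last nonzero remainder: −20s + 140. Dividing through by −20 gives the monic gcd s − 7.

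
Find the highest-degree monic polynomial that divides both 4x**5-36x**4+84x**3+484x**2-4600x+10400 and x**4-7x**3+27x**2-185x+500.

Euclidean algorithm in ℚ[x]:
  4x**5-36x**4+84x**3+484x**2-4600x+10400 = (4x-8)(x**4-7x**3+27x**2-185x+500) + (-80x**3+1440x**2-8080x+14400)
  x**4-7x**3+27x**2-185x+500 = (-(1/80)x-11/80)(-80x**3+1440x**2-8080x+14400) + (124x**2-1116x+2480)
  -80x**3+1440x**2-8080x+14400 = (-(20/31)x+180/31)(124x**2-1116x+2480) + (0)
Last nonzero remainder: 124x**2-1116x+2480. Dividing through by 124 gives the monic gcd x**2-9x+20.

x**2-9x+20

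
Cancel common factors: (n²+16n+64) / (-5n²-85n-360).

Apply the Euclidean algorithm:
  n²+16n+64 = (-1/5)(-5n²-85n-360) + (-n-8)
  -5n²-85n-360 = (5n+45)(-n-8) + (0)
Last nonzero remainder: -n-8. Dividing through by -1 gives the monic gcd n+8.
Cancel n+8 from numerator and denominator to get the reduced form.

(-n-8)/(5n+45)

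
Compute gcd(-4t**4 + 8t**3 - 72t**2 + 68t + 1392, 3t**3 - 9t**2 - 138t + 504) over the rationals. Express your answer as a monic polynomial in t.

t - 4

By polynomial division,
  -4t**4 + 8t**3 - 72t**2 + 68t + 1392 = (-(4/3)t - 4/3)(3t**3 - 9t**2 - 138t + 504) + (-268t**2 + 556t + 2064)
  3t**3 - 9t**2 - 138t + 504 = (-(3/268)t + 93/8978)(-268t**2 + 556t + 2064) + (-(541620/4489)t + 2166480/4489)
  -268t**2 + 556t + 2064 = ((300763/135405)t + 193027/45135)(-(541620/4489)t + 2166480/4489) + (0)
Last nonzero remainder: -(541620/4489)t + 2166480/4489. Dividing through by -541620/4489 gives the monic gcd t - 4.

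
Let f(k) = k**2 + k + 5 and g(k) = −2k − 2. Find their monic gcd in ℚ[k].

1

By polynomial division,
  k**2 + k + 5 = (−(1/2)k)(−2k − 2) + (5)
  −2k − 2 = (−(2/5)k − 2/5)(5) + (0)
The last nonzero remainder is the constant 5, so the polynomials are coprime and gcd = 1.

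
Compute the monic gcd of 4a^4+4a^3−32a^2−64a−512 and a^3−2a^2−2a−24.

Euclidean algorithm in ℚ[a]:
  4a^4+4a^3−32a^2−64a−512 = (4a+12)(a^3−2a^2−2a−24) + (56a−224)
  a^3−2a^2−2a−24 = ((1/56)a^2+(1/28)a+3/28)(56a−224) + (0)
Last nonzero remainder: 56a−224. Dividing through by 56 gives the monic gcd a−4.

a−4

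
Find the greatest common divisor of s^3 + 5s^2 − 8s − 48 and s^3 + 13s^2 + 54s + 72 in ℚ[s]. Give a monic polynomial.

s + 4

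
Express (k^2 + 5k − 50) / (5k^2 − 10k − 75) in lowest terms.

(k + 10)/(5k + 15)

Repeated division with remainder:
  k^2 + 5k − 50 = (1/5)(5k^2 − 10k − 75) + (7k − 35)
  5k^2 − 10k − 75 = ((5/7)k + 15/7)(7k − 35) + (0)
Last nonzero remainder: 7k − 35. Dividing through by 7 gives the monic gcd k − 5.
Cancel k − 5 from numerator and denominator to get the reduced form.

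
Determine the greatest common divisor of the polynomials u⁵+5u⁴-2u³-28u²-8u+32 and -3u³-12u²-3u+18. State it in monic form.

Repeated division with remainder:
  u⁵+5u⁴-2u³-28u²-8u+32 = (-(1/3)u²-(1/3)u+7/3)(-3u³-12u²-3u+18) + (5u²+5u-10)
  -3u³-12u²-3u+18 = (-(3/5)u-9/5)(5u²+5u-10) + (0)
Last nonzero remainder: 5u²+5u-10. Dividing through by 5 gives the monic gcd u²+u-2.

u²+u-2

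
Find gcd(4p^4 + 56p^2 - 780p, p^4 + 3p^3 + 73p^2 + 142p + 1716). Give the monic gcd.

p^2 + 5p + 39

By polynomial division,
  4p^4 + 56p^2 - 780p = (4)(p^4 + 3p^3 + 73p^2 + 142p + 1716) + (-12p^3 - 236p^2 - 1348p - 6864)
  p^4 + 3p^3 + 73p^2 + 142p + 1716 = (-(1/12)p + 25/18)(-12p^3 - 236p^2 - 1348p - 6864) + ((2596/9)p^2 + (12980/9)p + 33748/3)
  -12p^3 - 236p^2 - 1348p - 6864 = (-(27/649)p - 36/59)((2596/9)p^2 + (12980/9)p + 33748/3) + (0)
Last nonzero remainder: (2596/9)p^2 + (12980/9)p + 33748/3. Dividing through by 2596/9 gives the monic gcd p^2 + 5p + 39.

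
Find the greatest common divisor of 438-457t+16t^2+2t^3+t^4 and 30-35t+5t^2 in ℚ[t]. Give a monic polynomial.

Repeated division with remainder:
  t^4+2t^3+16t^2-457t+438 = ((1/5)t^2+(9/5)t+73/5)(5t^2-35t+30) + (0)
Last nonzero remainder: 5t^2-35t+30. Dividing through by 5 gives the monic gcd t^2-7t+6.

6-7t+t^2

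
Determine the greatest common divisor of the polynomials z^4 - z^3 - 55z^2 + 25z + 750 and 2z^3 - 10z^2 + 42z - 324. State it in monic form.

z - 6

Repeated division with remainder:
  z^4 - z^3 - 55z^2 + 25z + 750 = ((1/2)z + 2)(2z^3 - 10z^2 + 42z - 324) + (-56z^2 + 103z + 1398)
  2z^3 - 10z^2 + 42z - 324 = (-(1/28)z + 177/1568)(-56z^2 + 103z + 1398) + ((125913/1568)z - 377739/784)
  -56z^2 + 103z + 1398 = (-(87808/125913)z - 365344/125913)((125913/1568)z - 377739/784) + (0)
Last nonzero remainder: (125913/1568)z - 377739/784. Dividing through by 125913/1568 gives the monic gcd z - 6.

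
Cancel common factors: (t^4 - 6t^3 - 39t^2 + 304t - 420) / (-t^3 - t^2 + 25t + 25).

(-t^3 + t^2 + 44t - 84)/(t^2 + 6t + 5)

Apply the Euclidean algorithm:
  t^4 - 6t^3 - 39t^2 + 304t - 420 = (-t + 7)(-t^3 - t^2 + 25t + 25) + (-7t^2 + 154t - 595)
  -t^3 - t^2 + 25t + 25 = ((1/7)t + 23/7)(-7t^2 + 154t - 595) + (-396t + 1980)
  -7t^2 + 154t - 595 = ((7/396)t - 119/396)(-396t + 1980) + (0)
Last nonzero remainder: -396t + 1980. Dividing through by -396 gives the monic gcd t - 5.
Cancel t - 5 from numerator and denominator to get the reduced form.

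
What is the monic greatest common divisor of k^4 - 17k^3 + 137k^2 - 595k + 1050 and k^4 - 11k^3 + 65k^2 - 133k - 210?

Repeated division with remainder:
  k^4 - 17k^3 + 137k^2 - 595k + 1050 = (k^4 - 11k^3 + 65k^2 - 133k - 210) + (-6k^3 + 72k^2 - 462k + 1260)
  k^4 - 11k^3 + 65k^2 - 133k - 210 = (-(1/6)k - 1/6)(-6k^3 + 72k^2 - 462k + 1260) + (0)
Last nonzero remainder: -6k^3 + 72k^2 - 462k + 1260. Dividing through by -6 gives the monic gcd k^3 - 12k^2 + 77k - 210.

k^3 - 12k^2 + 77k - 210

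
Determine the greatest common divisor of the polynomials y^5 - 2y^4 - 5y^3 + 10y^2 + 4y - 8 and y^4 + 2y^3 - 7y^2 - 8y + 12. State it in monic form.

y^3 - y^2 - 4y + 4

Apply the Euclidean algorithm:
  y^5 - 2y^4 - 5y^3 + 10y^2 + 4y - 8 = (y - 4)(y^4 + 2y^3 - 7y^2 - 8y + 12) + (10y^3 - 10y^2 - 40y + 40)
  y^4 + 2y^3 - 7y^2 - 8y + 12 = ((1/10)y + 3/10)(10y^3 - 10y^2 - 40y + 40) + (0)
Last nonzero remainder: 10y^3 - 10y^2 - 40y + 40. Dividing through by 10 gives the monic gcd y^3 - y^2 - 4y + 4.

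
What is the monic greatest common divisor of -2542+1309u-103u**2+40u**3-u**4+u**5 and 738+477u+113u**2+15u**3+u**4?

41+6u+u**2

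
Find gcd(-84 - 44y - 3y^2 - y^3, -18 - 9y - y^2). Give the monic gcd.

By polynomial division,
  -y^3 - 3y^2 - 44y - 84 = (y - 6)(-y^2 - 9y - 18) + (-80y - 192)
  -y^2 - 9y - 18 = ((1/80)y + 33/400)(-80y - 192) + (-54/25)
  -80y - 192 = ((1000/27)y + 800/9)(-54/25) + (0)
The last nonzero remainder is the constant -54/25, so the polynomials are coprime and gcd = 1.

1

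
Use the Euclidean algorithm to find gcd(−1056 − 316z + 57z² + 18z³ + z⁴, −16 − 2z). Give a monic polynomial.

8 + z

Euclidean algorithm in ℚ[z]:
  z⁴ + 18z³ + 57z² − 316z − 1056 = (−(1/2)z³ − 5z² + (23/2)z + 66)(−2z − 16) + (0)
Last nonzero remainder: −2z − 16. Dividing through by −2 gives the monic gcd z + 8.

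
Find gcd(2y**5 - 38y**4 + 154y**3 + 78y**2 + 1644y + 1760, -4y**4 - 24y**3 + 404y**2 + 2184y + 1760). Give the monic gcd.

Apply the Euclidean algorithm:
  2y**5 - 38y**4 + 154y**3 + 78y**2 + 1644y + 1760 = (-(1/2)y + 25/2)(-4y**4 - 24y**3 + 404y**2 + 2184y + 1760) + (656y**3 - 3880y**2 - 24776y - 20240)
  -4y**4 - 24y**3 + 404y**2 + 2184y + 1760 = (-(1/164)y - 977/13448)(656y**3 - 3880y**2 - 24776y - 20240) + (-(48675/1681)y**2 + (438075/1681)y + 486750/1681)
  656y**3 - 3880y**2 - 24776y - 20240 = (-(1102736/48675)y - 309304/4425)(-(48675/1681)y**2 + (438075/1681)y + 486750/1681) + (0)
Last nonzero remainder: -(48675/1681)y**2 + (438075/1681)y + 486750/1681. Dividing through by -48675/1681 gives the monic gcd y**2 - 9y - 10.

y**2 - 9y - 10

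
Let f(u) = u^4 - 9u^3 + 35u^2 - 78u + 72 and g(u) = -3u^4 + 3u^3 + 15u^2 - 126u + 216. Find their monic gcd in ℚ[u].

Euclidean algorithm in ℚ[u]:
  u^4 - 9u^3 + 35u^2 - 78u + 72 = (-1/3)(-3u^4 + 3u^3 + 15u^2 - 126u + 216) + (-8u^3 + 40u^2 - 120u + 144)
  -3u^4 + 3u^3 + 15u^2 - 126u + 216 = ((3/8)u + 3/2)(-8u^3 + 40u^2 - 120u + 144) + (0)
Last nonzero remainder: -8u^3 + 40u^2 - 120u + 144. Dividing through by -8 gives the monic gcd u^3 - 5u^2 + 15u - 18.

u^3 - 5u^2 + 15u - 18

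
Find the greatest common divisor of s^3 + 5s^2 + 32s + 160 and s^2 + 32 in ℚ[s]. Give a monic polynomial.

Euclidean algorithm in ℚ[s]:
  s^3 + 5s^2 + 32s + 160 = (s + 5)(s^2 + 32) + (0)
The last nonzero remainder s^2 + 32 is already monic.

s^2 + 32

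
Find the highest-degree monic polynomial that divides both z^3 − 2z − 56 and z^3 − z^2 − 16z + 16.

z − 4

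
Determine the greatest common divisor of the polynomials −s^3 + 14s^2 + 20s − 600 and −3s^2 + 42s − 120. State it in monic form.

s − 10

Repeated division with remainder:
  −s^3 + 14s^2 + 20s − 600 = ((1/3)s)(−3s^2 + 42s − 120) + (60s − 600)
  −3s^2 + 42s − 120 = (−(1/20)s + 1/5)(60s − 600) + (0)
Last nonzero remainder: 60s − 600. Dividing through by 60 gives the monic gcd s − 10.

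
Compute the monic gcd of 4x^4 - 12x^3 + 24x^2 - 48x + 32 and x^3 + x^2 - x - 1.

Repeated division with remainder:
  4x^4 - 12x^3 + 24x^2 - 48x + 32 = (4x - 16)(x^3 + x^2 - x - 1) + (44x^2 - 60x + 16)
  x^3 + x^2 - x - 1 = ((1/44)x + 13/242)(44x^2 - 60x + 16) + ((225/121)x - 225/121)
  44x^2 - 60x + 16 = ((5324/225)x - 1936/225)((225/121)x - 225/121) + (0)
Last nonzero remainder: (225/121)x - 225/121. Dividing through by 225/121 gives the monic gcd x - 1.

x - 1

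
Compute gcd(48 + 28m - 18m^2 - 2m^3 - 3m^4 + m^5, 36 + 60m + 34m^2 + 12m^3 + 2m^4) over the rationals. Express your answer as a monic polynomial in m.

6 + 8m + 3m^2 + m^3

Euclidean algorithm in ℚ[m]:
  m^5 - 3m^4 - 2m^3 - 18m^2 + 28m + 48 = ((1/2)m - 9/2)(2m^4 + 12m^3 + 34m^2 + 60m + 36) + (35m^3 + 105m^2 + 280m + 210)
  2m^4 + 12m^3 + 34m^2 + 60m + 36 = ((2/35)m + 6/35)(35m^3 + 105m^2 + 280m + 210) + (0)
Last nonzero remainder: 35m^3 + 105m^2 + 280m + 210. Dividing through by 35 gives the monic gcd m^3 + 3m^2 + 8m + 6.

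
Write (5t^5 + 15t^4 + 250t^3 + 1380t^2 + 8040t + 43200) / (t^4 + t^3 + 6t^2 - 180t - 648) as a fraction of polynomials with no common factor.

Euclidean algorithm in ℚ[t]:
  5t^5 + 15t^4 + 250t^3 + 1380t^2 + 8040t + 43200 = (5t + 10)(t^4 + t^3 + 6t^2 - 180t - 648) + (210t^3 + 2220t^2 + 13080t + 49680)
  t^4 + t^3 + 6t^2 - 180t - 648 = ((1/210)t - 67/1470)(210t^3 + 2220t^2 + 13080t + 49680) + ((2200/49)t^2 + (8800/49)t + 79200/49)
  210t^3 + 2220t^2 + 13080t + 49680 = ((1029/220)t + 3381/110)((2200/49)t^2 + (8800/49)t + 79200/49) + (0)
Last nonzero remainder: (2200/49)t^2 + (8800/49)t + 79200/49. Dividing through by 2200/49 gives the monic gcd t^2 + 4t + 36.
Cancel t^2 + 4t + 36 from numerator and denominator to get the reduced form.

(5t^3 - 5t^2 + 90t + 1200)/(t^2 - 3t - 18)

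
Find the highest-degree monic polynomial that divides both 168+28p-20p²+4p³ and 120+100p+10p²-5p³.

2+p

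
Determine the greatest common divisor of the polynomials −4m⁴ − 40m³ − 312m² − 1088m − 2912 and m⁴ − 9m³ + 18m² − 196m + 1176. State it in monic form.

Repeated division with remainder:
  −4m⁴ − 40m³ − 312m² − 1088m − 2912 = (−4)(m⁴ − 9m³ + 18m² − 196m + 1176) + (−76m³ − 240m² − 1872m + 1792)
  m⁴ − 9m³ + 18m² − 196m + 1176 = (−(1/76)m + 231/1444)(−76m³ − 240m² − 1872m + 1792) + ((11466/361)m² + (45864/361)m + 321048/361)
  −76m³ − 240m² − 1872m + 1792 = (−(13718/5733)m + 11552/5733)((11466/361)m² + (45864/361)m + 321048/361) + (0)
Last nonzero remainder: (11466/361)m² + (45864/361)m + 321048/361. Dividing through by 11466/361 gives the monic gcd m² + 4m + 28.

m² + 4m + 28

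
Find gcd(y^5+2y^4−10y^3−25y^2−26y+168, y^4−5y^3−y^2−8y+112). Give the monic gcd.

y^2+3y+7

By polynomial division,
  y^5+2y^4−10y^3−25y^2−26y+168 = (y+7)(y^4−5y^3−y^2−8y+112) + (26y^3−10y^2−82y−616)
  y^4−5y^3−y^2−8y+112 = ((1/26)y−30/169)(26y^3−10y^2−82y−616) + ((64/169)y^2+(192/169)y+448/169)
  26y^3−10y^2−82y−616 = ((2197/32)y−1859/8)((64/169)y^2+(192/169)y+448/169) + (0)
Last nonzero remainder: (64/169)y^2+(192/169)y+448/169. Dividing through by 64/169 gives the monic gcd y^2+3y+7.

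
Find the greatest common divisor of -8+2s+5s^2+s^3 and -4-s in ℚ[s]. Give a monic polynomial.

4+s

Euclidean algorithm in ℚ[s]:
  s^3+5s^2+2s-8 = (-s^2-s+2)(-s-4) + (0)
Last nonzero remainder: -s-4. Dividing through by -1 gives the monic gcd s+4.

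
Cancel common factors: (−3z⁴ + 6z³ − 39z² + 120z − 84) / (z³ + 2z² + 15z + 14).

(−3z² + 9z − 6)/(z + 1)

By polynomial division,
  −3z⁴ + 6z³ − 39z² + 120z − 84 = (−3z + 12)(z³ + 2z² + 15z + 14) + (−18z² − 18z − 252)
  z³ + 2z² + 15z + 14 = (−(1/18)z − 1/18)(−18z² − 18z − 252) + (0)
Last nonzero remainder: −18z² − 18z − 252. Dividing through by −18 gives the monic gcd z² + z + 14.
Cancel z² + z + 14 from numerator and denominator to get the reduced form.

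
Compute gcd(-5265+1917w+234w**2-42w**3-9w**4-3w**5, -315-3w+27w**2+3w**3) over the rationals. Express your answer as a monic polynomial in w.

By polynomial division,
  -3w**5-9w**4-42w**3+234w**2+1917w-5265 = (-w**2+6w-69)(3w**3+27w**2-3w-315) + (1800w**2+3600w-27000)
  3w**3+27w**2-3w-315 = ((1/600)w+7/600)(1800w**2+3600w-27000) + (0)
Last nonzero remainder: 1800w**2+3600w-27000. Dividing through by 1800 gives the monic gcd w**2+2w-15.

-15+2w+w**2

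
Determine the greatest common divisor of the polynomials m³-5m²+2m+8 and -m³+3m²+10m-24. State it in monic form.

By polynomial division,
  m³-5m²+2m+8 = (-1)(-m³+3m²+10m-24) + (-2m²+12m-16)
  -m³+3m²+10m-24 = ((1/2)m+3/2)(-2m²+12m-16) + (0)
Last nonzero remainder: -2m²+12m-16. Dividing through by -2 gives the monic gcd m²-6m+8.

m²-6m+8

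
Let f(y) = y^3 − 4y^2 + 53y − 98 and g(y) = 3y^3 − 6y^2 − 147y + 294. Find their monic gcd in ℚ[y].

By polynomial division,
  y^3 − 4y^2 + 53y − 98 = (1/3)(3y^3 − 6y^2 − 147y + 294) + (−2y^2 + 102y − 196)
  3y^3 − 6y^2 − 147y + 294 = (−(3/2)y − 147/2)(−2y^2 + 102y − 196) + (7056y − 14112)
  −2y^2 + 102y − 196 = (−(1/3528)y + 1/72)(7056y − 14112) + (0)
Last nonzero remainder: 7056y − 14112. Dividing through by 7056 gives the monic gcd y − 2.

y − 2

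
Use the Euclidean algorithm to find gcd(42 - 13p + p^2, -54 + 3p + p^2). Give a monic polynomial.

-6 + p

Apply the Euclidean algorithm:
  p^2 - 13p + 42 = (p^2 + 3p - 54) + (-16p + 96)
  p^2 + 3p - 54 = (-(1/16)p - 9/16)(-16p + 96) + (0)
Last nonzero remainder: -16p + 96. Dividing through by -16 gives the monic gcd p - 6.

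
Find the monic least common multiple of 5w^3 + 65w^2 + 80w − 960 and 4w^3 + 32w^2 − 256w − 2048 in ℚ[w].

Repeated division with remainder:
  5w^3 + 65w^2 + 80w − 960 = (5/4)(4w^3 + 32w^2 − 256w − 2048) + (25w^2 + 400w + 1600)
  4w^3 + 32w^2 − 256w − 2048 = ((4/25)w − 32/25)(25w^2 + 400w + 1600) + (0)
Last nonzero remainder: 25w^2 + 400w + 1600. Dividing through by 25 gives the monic gcd w^2 + 16w + 64.
Then lcm(f, g) = f·g / gcd(f, g); expanding and making the result monic gives the answer.

w^4 + 5w^3 − 88w^2 − 320w + 1536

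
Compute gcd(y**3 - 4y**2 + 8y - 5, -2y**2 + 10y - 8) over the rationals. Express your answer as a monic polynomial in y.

y - 1

Repeated division with remainder:
  y**3 - 4y**2 + 8y - 5 = (-(1/2)y - 1/2)(-2y**2 + 10y - 8) + (9y - 9)
  -2y**2 + 10y - 8 = (-(2/9)y + 8/9)(9y - 9) + (0)
Last nonzero remainder: 9y - 9. Dividing through by 9 gives the monic gcd y - 1.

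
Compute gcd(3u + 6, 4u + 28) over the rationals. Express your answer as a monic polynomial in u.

By polynomial division,
  3u + 6 = (3/4)(4u + 28) + (-15)
  4u + 28 = (-(4/15)u - 28/15)(-15) + (0)
The last nonzero remainder is the constant -15, so the polynomials are coprime and gcd = 1.

1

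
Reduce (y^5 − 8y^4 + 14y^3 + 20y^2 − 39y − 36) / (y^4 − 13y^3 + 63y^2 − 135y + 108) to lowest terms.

Euclidean algorithm in ℚ[y]:
  y^5 − 8y^4 + 14y^3 + 20y^2 − 39y − 36 = (y + 5)(y^4 − 13y^3 + 63y^2 − 135y + 108) + (16y^3 − 160y^2 + 528y − 576)
  y^4 − 13y^3 + 63y^2 − 135y + 108 = ((1/16)y − 3/16)(16y^3 − 160y^2 + 528y − 576) + (0)
Last nonzero remainder: 16y^3 − 160y^2 + 528y − 576. Dividing through by 16 gives the monic gcd y^3 − 10y^2 + 33y − 36.
Cancel y^3 − 10y^2 + 33y − 36 from numerator and denominator to get the reduced form.

(y^2 + 2y + 1)/(y − 3)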